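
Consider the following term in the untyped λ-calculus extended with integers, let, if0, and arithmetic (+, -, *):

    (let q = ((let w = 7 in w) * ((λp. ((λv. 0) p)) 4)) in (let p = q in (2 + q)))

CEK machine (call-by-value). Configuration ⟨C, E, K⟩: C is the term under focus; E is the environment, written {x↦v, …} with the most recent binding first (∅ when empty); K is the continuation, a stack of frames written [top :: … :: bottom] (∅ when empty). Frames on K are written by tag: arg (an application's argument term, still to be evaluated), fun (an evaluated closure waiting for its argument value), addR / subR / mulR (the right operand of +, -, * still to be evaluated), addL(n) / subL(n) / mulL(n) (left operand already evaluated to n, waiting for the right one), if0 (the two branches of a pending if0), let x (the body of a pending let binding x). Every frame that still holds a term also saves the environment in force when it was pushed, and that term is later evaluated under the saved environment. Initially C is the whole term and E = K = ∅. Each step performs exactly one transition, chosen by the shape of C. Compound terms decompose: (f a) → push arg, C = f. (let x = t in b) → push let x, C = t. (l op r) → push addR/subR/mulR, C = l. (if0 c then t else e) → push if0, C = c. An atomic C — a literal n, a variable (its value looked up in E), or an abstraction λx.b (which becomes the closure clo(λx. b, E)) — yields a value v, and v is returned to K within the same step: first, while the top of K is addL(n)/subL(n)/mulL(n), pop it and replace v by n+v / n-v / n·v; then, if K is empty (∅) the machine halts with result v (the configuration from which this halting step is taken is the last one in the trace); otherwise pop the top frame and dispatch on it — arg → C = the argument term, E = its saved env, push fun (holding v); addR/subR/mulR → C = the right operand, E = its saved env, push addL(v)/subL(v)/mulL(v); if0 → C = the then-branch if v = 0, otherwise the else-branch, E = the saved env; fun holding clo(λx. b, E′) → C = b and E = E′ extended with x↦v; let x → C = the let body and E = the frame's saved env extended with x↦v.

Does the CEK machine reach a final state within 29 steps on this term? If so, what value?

Answer: 2

Machine steps:
t=0: [C=(let q = ((let w = 7 in w) * ((λp. ((λv. 0) p)) 4)) in (let p = q in (2 + q))) | E=∅ | K=∅]
t=1: [C=((let w = 7 in w) * ((λp. ((λv. 0) p)) 4)) | E=∅ | K=[let q]]
t=2: [C=(let w = 7 in w) | E=∅ | K=[mulR :: let q]]
t=3: [C=7 | E=∅ | K=[let w :: mulR :: let q]]
t=4: [C=w | E={w↦7} | K=[mulR :: let q]]
t=5: [C=((λp. ((λv. 0) p)) 4) | E=∅ | K=[mulL(7) :: let q]]
t=6: [C=(λp. ((λv. 0) p)) | E=∅ | K=[arg :: mulL(7) :: let q]]
t=7: [C=4 | E=∅ | K=[fun :: mulL(7) :: let q]]
t=8: [C=((λv. 0) p) | E={p↦4} | K=[mulL(7) :: let q]]
t=9: [C=(λv. 0) | E={p↦4} | K=[arg :: mulL(7) :: let q]]
t=10: [C=p | E={p↦4} | K=[fun :: mulL(7) :: let q]]
t=11: [C=0 | E={v↦4, p↦4} | K=[mulL(7) :: let q]]
t=12: [C=(let p = q in (2 + q)) | E={q↦0} | K=∅]
t=13: [C=q | E={q↦0} | K=[let p]]
t=14: [C=(2 + q) | E={p↦0, q↦0} | K=∅]
t=15: [C=2 | E={p↦0, q↦0} | K=[addR]]
t=16: [C=q | E={p↦0, q↦0} | K=[addL(2)]]
→ final value 2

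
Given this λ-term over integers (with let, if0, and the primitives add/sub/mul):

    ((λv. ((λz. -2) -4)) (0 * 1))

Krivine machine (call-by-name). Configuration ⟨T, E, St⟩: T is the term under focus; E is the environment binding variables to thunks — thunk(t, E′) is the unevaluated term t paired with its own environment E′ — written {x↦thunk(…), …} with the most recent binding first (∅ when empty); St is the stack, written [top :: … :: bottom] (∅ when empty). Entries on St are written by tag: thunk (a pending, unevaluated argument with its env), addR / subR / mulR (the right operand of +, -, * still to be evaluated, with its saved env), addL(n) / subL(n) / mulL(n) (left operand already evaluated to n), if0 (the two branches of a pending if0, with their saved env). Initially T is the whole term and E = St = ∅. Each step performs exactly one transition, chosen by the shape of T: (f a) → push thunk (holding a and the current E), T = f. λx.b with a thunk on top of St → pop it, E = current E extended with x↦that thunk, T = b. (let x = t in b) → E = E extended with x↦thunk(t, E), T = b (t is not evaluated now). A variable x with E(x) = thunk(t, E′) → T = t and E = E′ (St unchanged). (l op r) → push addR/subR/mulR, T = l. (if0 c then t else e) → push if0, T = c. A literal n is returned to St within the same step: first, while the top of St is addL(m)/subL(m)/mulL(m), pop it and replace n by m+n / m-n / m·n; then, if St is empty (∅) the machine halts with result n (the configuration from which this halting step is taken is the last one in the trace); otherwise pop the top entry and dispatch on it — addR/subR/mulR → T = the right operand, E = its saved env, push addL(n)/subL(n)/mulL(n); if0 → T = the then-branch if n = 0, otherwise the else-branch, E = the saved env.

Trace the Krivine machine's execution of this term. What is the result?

Answer: -2

Machine steps:
0. [T=((λv. ((λz. -2) -4)) (0 * 1)) | E=∅ | St=∅]
1. [T=(λv. ((λz. -2) -4)) | E=∅ | St=[thunk]]
2. [T=((λz. -2) -4) | E={v↦thunk((0 * 1), ∅)} | St=∅]
3. [T=(λz. -2) | E={v↦thunk((0 * 1), ∅)} | St=[thunk]]
4. [T=-2 | E={z↦thunk(-4, {v↦thunk((0 * 1), ∅)}), v↦thunk((0 * 1), ∅)} | St=∅]
→ final value -2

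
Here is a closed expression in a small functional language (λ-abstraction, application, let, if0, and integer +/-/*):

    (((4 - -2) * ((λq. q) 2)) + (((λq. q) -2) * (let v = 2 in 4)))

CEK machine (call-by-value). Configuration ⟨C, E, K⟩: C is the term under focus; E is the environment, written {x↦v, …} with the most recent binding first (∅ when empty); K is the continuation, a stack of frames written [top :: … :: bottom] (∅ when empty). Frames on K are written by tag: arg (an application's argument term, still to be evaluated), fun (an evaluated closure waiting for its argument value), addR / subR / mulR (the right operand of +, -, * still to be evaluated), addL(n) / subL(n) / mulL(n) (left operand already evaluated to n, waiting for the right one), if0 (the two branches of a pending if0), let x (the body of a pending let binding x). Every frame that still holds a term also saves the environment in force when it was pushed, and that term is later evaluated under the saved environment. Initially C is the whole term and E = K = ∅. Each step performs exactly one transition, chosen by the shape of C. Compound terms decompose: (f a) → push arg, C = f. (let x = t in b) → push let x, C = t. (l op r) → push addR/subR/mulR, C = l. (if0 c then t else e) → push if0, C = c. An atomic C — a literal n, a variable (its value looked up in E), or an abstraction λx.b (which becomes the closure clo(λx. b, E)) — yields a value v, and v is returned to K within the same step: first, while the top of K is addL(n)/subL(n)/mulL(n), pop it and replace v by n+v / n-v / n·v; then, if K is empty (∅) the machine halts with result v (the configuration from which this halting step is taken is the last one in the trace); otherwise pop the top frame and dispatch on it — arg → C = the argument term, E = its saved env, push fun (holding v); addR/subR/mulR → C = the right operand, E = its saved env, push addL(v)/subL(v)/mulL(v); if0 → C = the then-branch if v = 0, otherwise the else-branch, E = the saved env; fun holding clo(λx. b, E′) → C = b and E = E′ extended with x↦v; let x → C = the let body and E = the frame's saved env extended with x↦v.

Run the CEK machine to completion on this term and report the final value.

Answer: 4

Machine steps:
t=0: <C=(((4 - -2) * ((λq. q) 2)) + (((λq. q) -2) * (let v = 2 in 4))), E=∅, K=∅>
t=1: <C=((4 - -2) * ((λq. q) 2)), E=∅, K=[addR]>
t=2: <C=(4 - -2), E=∅, K=[mulR :: addR]>
t=3: <C=4, E=∅, K=[subR :: mulR :: addR]>
t=4: <C=-2, E=∅, K=[subL(4) :: mulR :: addR]>
t=5: <C=((λq. q) 2), E=∅, K=[mulL(6) :: addR]>
t=6: <C=(λq. q), E=∅, K=[arg :: mulL(6) :: addR]>
t=7: <C=2, E=∅, K=[fun :: mulL(6) :: addR]>
t=8: <C=q, E={q↦2}, K=[mulL(6) :: addR]>
t=9: <C=(((λq. q) -2) * (let v = 2 in 4)), E=∅, K=[addL(12)]>
t=10: <C=((λq. q) -2), E=∅, K=[mulR :: addL(12)]>
t=11: <C=(λq. q), E=∅, K=[arg :: mulR :: addL(12)]>
t=12: <C=-2, E=∅, K=[fun :: mulR :: addL(12)]>
t=13: <C=q, E={q↦-2}, K=[mulR :: addL(12)]>
t=14: <C=(let v = 2 in 4), E=∅, K=[mulL(-2) :: addL(12)]>
t=15: <C=2, E=∅, K=[let v :: mulL(-2) :: addL(12)]>
t=16: <C=4, E={v↦2}, K=[mulL(-2) :: addL(12)]>
→ final value 4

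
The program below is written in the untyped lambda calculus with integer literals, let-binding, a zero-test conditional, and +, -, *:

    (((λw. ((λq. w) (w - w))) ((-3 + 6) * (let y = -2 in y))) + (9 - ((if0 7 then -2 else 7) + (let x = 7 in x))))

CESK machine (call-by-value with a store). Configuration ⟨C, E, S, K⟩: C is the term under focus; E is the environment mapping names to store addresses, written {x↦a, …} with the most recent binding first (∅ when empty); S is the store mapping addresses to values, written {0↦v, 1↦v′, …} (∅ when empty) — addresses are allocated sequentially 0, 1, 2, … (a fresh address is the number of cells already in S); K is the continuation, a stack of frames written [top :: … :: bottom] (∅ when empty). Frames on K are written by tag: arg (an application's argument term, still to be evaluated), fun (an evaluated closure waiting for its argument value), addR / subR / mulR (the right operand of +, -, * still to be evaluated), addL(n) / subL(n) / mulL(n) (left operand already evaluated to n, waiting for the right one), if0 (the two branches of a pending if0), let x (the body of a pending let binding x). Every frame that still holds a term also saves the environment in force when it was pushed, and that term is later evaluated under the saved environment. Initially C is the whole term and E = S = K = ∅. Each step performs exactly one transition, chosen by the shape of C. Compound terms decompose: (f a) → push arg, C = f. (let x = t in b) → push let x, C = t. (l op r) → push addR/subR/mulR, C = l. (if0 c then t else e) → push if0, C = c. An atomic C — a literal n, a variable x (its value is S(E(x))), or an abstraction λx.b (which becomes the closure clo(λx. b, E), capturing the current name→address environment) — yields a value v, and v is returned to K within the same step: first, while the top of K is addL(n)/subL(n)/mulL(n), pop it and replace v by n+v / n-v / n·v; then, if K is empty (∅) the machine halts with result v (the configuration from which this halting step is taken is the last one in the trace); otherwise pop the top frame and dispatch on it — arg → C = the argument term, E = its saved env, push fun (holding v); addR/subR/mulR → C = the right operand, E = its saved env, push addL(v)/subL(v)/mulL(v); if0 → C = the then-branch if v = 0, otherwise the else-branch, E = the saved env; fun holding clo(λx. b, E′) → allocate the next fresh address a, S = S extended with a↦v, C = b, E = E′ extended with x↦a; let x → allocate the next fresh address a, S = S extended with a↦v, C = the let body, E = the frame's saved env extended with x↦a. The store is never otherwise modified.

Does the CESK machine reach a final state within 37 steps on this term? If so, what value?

0. <C=(((λw. ((λq. w) (w - w))) ((-3 + 6) * (let y = -2 in y))) + (9 - ((if0 7 then -2 else 7) + (let x = 7 in x)))), E=∅, S=∅, K=∅>
1. <C=((λw. ((λq. w) (w - w))) ((-3 + 6) * (let y = -2 in y))), E=∅, S=∅, K=[addR]>
2. <C=(λw. ((λq. w) (w - w))), E=∅, S=∅, K=[arg :: addR]>
3. <C=((-3 + 6) * (let y = -2 in y)), E=∅, S=∅, K=[fun :: addR]>
4. <C=(-3 + 6), E=∅, S=∅, K=[mulR :: fun :: addR]>
5. <C=-3, E=∅, S=∅, K=[addR :: mulR :: fun :: addR]>
6. <C=6, E=∅, S=∅, K=[addL(-3) :: mulR :: fun :: addR]>
7. <C=(let y = -2 in y), E=∅, S=∅, K=[mulL(3) :: fun :: addR]>
8. <C=-2, E=∅, S=∅, K=[let y :: mulL(3) :: fun :: addR]>
9. <C=y, E={y↦0}, S={0↦-2}, K=[mulL(3) :: fun :: addR]>
10. <C=((λq. w) (w - w)), E={w↦1}, S={0↦-2, 1↦-6}, K=[addR]>
11. <C=(λq. w), E={w↦1}, S={0↦-2, 1↦-6}, K=[arg :: addR]>
12. <C=(w - w), E={w↦1}, S={0↦-2, 1↦-6}, K=[fun :: addR]>
13. <C=w, E={w↦1}, S={0↦-2, 1↦-6}, K=[subR :: fun :: addR]>
14. <C=w, E={w↦1}, S={0↦-2, 1↦-6}, K=[subL(-6) :: fun :: addR]>
15. <C=w, E={q↦2, w↦1}, S={0↦-2, 1↦-6, 2↦0}, K=[addR]>
16. <C=(9 - ((if0 7 then -2 else 7) + (let x = 7 in x))), E=∅, S={0↦-2, 1↦-6, 2↦0}, K=[addL(-6)]>
17. <C=9, E=∅, S={0↦-2, 1↦-6, 2↦0}, K=[subR :: addL(-6)]>
18. <C=((if0 7 then -2 else 7) + (let x = 7 in x)), E=∅, S={0↦-2, 1↦-6, 2↦0}, K=[subL(9) :: addL(-6)]>
19. <C=(if0 7 then -2 else 7), E=∅, S={0↦-2, 1↦-6, 2↦0}, K=[addR :: subL(9) :: addL(-6)]>
20. <C=7, E=∅, S={0↦-2, 1↦-6, 2↦0}, K=[if0 :: addR :: subL(9) :: addL(-6)]>
21. <C=7, E=∅, S={0↦-2, 1↦-6, 2↦0}, K=[addR :: subL(9) :: addL(-6)]>
22. <C=(let x = 7 in x), E=∅, S={0↦-2, 1↦-6, 2↦0}, K=[addL(7) :: subL(9) :: addL(-6)]>
23. <C=7, E=∅, S={0↦-2, 1↦-6, 2↦0}, K=[let x :: addL(7) :: subL(9) :: addL(-6)]>
24. <C=x, E={x↦3}, S={0↦-2, 1↦-6, 2↦0, 3↦7}, K=[addL(7) :: subL(9) :: addL(-6)]>
→ final value -11

Answer: -11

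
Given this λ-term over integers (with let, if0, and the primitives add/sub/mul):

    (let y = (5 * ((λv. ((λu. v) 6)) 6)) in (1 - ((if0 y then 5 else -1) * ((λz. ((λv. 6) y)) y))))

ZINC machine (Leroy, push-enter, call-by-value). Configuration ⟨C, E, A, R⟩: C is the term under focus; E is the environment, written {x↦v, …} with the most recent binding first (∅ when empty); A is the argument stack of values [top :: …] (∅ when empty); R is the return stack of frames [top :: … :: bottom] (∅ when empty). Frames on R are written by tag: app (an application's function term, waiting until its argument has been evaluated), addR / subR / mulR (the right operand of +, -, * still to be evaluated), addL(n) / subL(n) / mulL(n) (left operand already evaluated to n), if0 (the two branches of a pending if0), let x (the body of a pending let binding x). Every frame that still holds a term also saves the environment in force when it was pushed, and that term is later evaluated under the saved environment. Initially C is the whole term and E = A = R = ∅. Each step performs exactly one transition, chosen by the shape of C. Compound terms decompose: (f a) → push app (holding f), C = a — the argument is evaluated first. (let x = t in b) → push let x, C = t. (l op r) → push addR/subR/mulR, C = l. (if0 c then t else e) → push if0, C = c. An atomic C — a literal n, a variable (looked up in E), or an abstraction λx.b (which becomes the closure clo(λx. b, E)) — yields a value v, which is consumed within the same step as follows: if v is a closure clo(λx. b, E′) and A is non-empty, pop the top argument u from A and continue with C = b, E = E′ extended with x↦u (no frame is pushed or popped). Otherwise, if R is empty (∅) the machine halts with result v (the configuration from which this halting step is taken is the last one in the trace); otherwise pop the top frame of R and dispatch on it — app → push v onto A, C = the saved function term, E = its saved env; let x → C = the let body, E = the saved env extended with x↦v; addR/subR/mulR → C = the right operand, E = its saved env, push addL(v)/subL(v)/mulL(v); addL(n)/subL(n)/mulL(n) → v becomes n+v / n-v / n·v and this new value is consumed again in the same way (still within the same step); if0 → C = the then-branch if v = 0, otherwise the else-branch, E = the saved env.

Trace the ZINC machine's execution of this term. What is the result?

0. ⟨C=(let y = (5 * ((λv. ((λu. v) 6)) 6)) in (1 - ((if0 y then 5 else -1) * ((λz. ((λv. 6) y)) y)))); E=∅; A=∅; R=∅⟩
1. ⟨C=(5 * ((λv. ((λu. v) 6)) 6)); E=∅; A=∅; R=[let y]⟩
2. ⟨C=5; E=∅; A=∅; R=[mulR :: let y]⟩
3. ⟨C=((λv. ((λu. v) 6)) 6); E=∅; A=∅; R=[mulL(5) :: let y]⟩
4. ⟨C=6; E=∅; A=∅; R=[app :: mulL(5) :: let y]⟩
5. ⟨C=(λv. ((λu. v) 6)); E=∅; A=[6]; R=[mulL(5) :: let y]⟩
6. ⟨C=((λu. v) 6); E={v↦6}; A=∅; R=[mulL(5) :: let y]⟩
7. ⟨C=6; E={v↦6}; A=∅; R=[app :: mulL(5) :: let y]⟩
8. ⟨C=(λu. v); E={v↦6}; A=[6]; R=[mulL(5) :: let y]⟩
9. ⟨C=v; E={u↦6, v↦6}; A=∅; R=[mulL(5) :: let y]⟩
10. ⟨C=(1 - ((if0 y then 5 else -1) * ((λz. ((λv. 6) y)) y))); E={y↦30}; A=∅; R=∅⟩
11. ⟨C=1; E={y↦30}; A=∅; R=[subR]⟩
12. ⟨C=((if0 y then 5 else -1) * ((λz. ((λv. 6) y)) y)); E={y↦30}; A=∅; R=[subL(1)]⟩
13. ⟨C=(if0 y then 5 else -1); E={y↦30}; A=∅; R=[mulR :: subL(1)]⟩
14. ⟨C=y; E={y↦30}; A=∅; R=[if0 :: mulR :: subL(1)]⟩
15. ⟨C=-1; E={y↦30}; A=∅; R=[mulR :: subL(1)]⟩
16. ⟨C=((λz. ((λv. 6) y)) y); E={y↦30}; A=∅; R=[mulL(-1) :: subL(1)]⟩
17. ⟨C=y; E={y↦30}; A=∅; R=[app :: mulL(-1) :: subL(1)]⟩
18. ⟨C=(λz. ((λv. 6) y)); E={y↦30}; A=[30]; R=[mulL(-1) :: subL(1)]⟩
19. ⟨C=((λv. 6) y); E={z↦30, y↦30}; A=∅; R=[mulL(-1) :: subL(1)]⟩
20. ⟨C=y; E={z↦30, y↦30}; A=∅; R=[app :: mulL(-1) :: subL(1)]⟩
21. ⟨C=(λv. 6); E={z↦30, y↦30}; A=[30]; R=[mulL(-1) :: subL(1)]⟩
22. ⟨C=6; E={v↦30, z↦30, y↦30}; A=∅; R=[mulL(-1) :: subL(1)]⟩
→ final value 7

Answer: 7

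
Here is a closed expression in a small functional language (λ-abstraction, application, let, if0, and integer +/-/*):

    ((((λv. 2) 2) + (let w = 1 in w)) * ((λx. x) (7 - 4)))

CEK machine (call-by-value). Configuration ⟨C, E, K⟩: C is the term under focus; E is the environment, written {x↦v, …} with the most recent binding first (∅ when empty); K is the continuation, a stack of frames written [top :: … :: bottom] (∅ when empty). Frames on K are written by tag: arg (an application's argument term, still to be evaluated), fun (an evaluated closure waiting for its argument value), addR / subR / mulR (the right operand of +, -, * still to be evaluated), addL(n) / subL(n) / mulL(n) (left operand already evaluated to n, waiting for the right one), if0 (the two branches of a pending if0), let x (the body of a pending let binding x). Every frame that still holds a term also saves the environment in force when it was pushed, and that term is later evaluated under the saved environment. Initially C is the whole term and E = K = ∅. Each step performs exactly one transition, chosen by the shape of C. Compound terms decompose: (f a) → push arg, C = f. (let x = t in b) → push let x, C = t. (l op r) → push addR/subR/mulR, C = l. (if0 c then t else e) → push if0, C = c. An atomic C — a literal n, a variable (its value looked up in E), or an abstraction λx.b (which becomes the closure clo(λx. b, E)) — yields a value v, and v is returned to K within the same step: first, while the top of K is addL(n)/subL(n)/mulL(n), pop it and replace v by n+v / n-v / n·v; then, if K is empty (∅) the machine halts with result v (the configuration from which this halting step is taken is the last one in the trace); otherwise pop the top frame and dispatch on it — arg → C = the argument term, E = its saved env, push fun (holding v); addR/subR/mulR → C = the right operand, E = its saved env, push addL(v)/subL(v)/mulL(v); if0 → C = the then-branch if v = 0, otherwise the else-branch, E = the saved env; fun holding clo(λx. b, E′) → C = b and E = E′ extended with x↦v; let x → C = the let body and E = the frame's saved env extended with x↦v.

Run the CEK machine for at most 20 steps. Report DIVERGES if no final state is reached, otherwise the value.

step 0: ⟨C=((((λv. 2) 2) + (let w = 1 in w)) * ((λx. x) (7 - 4))); E=∅; K=∅⟩
step 1: ⟨C=(((λv. 2) 2) + (let w = 1 in w)); E=∅; K=[mulR]⟩
step 2: ⟨C=((λv. 2) 2); E=∅; K=[addR :: mulR]⟩
step 3: ⟨C=(λv. 2); E=∅; K=[arg :: addR :: mulR]⟩
step 4: ⟨C=2; E=∅; K=[fun :: addR :: mulR]⟩
step 5: ⟨C=2; E={v↦2}; K=[addR :: mulR]⟩
step 6: ⟨C=(let w = 1 in w); E=∅; K=[addL(2) :: mulR]⟩
step 7: ⟨C=1; E=∅; K=[let w :: addL(2) :: mulR]⟩
step 8: ⟨C=w; E={w↦1}; K=[addL(2) :: mulR]⟩
step 9: ⟨C=((λx. x) (7 - 4)); E=∅; K=[mulL(3)]⟩
step 10: ⟨C=(λx. x); E=∅; K=[arg :: mulL(3)]⟩
step 11: ⟨C=(7 - 4); E=∅; K=[fun :: mulL(3)]⟩
step 12: ⟨C=7; E=∅; K=[subR :: fun :: mulL(3)]⟩
step 13: ⟨C=4; E=∅; K=[subL(7) :: fun :: mulL(3)]⟩
step 14: ⟨C=x; E={x↦3}; K=[mulL(3)]⟩
→ final value 9

Answer: 9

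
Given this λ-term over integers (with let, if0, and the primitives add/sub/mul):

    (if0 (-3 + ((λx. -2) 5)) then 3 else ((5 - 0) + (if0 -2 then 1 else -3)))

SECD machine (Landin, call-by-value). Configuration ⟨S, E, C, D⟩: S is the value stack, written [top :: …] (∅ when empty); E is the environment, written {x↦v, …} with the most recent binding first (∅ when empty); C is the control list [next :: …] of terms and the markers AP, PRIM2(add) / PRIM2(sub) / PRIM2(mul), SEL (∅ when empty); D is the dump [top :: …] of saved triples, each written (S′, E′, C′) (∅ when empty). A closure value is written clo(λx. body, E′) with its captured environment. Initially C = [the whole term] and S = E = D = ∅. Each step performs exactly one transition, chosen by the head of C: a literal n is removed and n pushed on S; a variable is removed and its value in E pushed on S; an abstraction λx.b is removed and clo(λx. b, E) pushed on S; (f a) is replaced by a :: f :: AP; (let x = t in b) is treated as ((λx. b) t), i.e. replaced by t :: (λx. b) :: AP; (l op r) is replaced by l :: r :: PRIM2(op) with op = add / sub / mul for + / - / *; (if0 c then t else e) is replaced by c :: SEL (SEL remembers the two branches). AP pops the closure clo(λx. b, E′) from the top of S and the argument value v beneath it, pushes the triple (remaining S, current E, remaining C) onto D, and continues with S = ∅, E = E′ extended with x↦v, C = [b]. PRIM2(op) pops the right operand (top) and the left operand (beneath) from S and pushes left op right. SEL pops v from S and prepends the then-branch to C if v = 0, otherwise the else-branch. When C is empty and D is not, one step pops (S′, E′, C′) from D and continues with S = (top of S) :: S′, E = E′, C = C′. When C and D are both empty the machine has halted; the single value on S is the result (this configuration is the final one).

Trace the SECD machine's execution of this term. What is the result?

0. <S=∅, E=∅, C=[(if0 (-3 + ((λx. -2) 5)) then 3 else ((5 - 0) + (if0 -2 then 1 else -3)))], D=∅>
1. <S=∅, E=∅, C=[(-3 + ((λx. -2) 5)) :: SEL], D=∅>
2. <S=∅, E=∅, C=[-3 :: ((λx. -2) 5) :: PRIM2(add) :: SEL], D=∅>
3. <S=[-3], E=∅, C=[((λx. -2) 5) :: PRIM2(add) :: SEL], D=∅>
4. <S=[-3], E=∅, C=[5 :: (λx. -2) :: AP :: PRIM2(add) :: SEL], D=∅>
5. <S=[5 :: -3], E=∅, C=[(λx. -2) :: AP :: PRIM2(add) :: SEL], D=∅>
6. <S=[clo(λx. -2, ∅) :: 5 :: -3], E=∅, C=[AP :: PRIM2(add) :: SEL], D=∅>
7. <S=∅, E={x↦5}, C=[-2], D=[([-3], ∅, [PRIM2(add) :: SEL])]>
8. <S=[-2], E={x↦5}, C=∅, D=[([-3], ∅, [PRIM2(add) :: SEL])]>
9. <S=[-2 :: -3], E=∅, C=[PRIM2(add) :: SEL], D=∅>
10. <S=[-5], E=∅, C=[SEL], D=∅>
11. <S=∅, E=∅, C=[((5 - 0) + (if0 -2 then 1 else -3))], D=∅>
12. <S=∅, E=∅, C=[(5 - 0) :: (if0 -2 then 1 else -3) :: PRIM2(add)], D=∅>
13. <S=∅, E=∅, C=[5 :: 0 :: PRIM2(sub) :: (if0 -2 then 1 else -3) :: PRIM2(add)], D=∅>
14. <S=[5], E=∅, C=[0 :: PRIM2(sub) :: (if0 -2 then 1 else -3) :: PRIM2(add)], D=∅>
15. <S=[0 :: 5], E=∅, C=[PRIM2(sub) :: (if0 -2 then 1 else -3) :: PRIM2(add)], D=∅>
16. <S=[5], E=∅, C=[(if0 -2 then 1 else -3) :: PRIM2(add)], D=∅>
17. <S=[5], E=∅, C=[-2 :: SEL :: PRIM2(add)], D=∅>
18. <S=[-2 :: 5], E=∅, C=[SEL :: PRIM2(add)], D=∅>
19. <S=[5], E=∅, C=[-3 :: PRIM2(add)], D=∅>
20. <S=[-3 :: 5], E=∅, C=[PRIM2(add)], D=∅>
21. <S=[2], E=∅, C=∅, D=∅>
→ final value 2

Answer: 2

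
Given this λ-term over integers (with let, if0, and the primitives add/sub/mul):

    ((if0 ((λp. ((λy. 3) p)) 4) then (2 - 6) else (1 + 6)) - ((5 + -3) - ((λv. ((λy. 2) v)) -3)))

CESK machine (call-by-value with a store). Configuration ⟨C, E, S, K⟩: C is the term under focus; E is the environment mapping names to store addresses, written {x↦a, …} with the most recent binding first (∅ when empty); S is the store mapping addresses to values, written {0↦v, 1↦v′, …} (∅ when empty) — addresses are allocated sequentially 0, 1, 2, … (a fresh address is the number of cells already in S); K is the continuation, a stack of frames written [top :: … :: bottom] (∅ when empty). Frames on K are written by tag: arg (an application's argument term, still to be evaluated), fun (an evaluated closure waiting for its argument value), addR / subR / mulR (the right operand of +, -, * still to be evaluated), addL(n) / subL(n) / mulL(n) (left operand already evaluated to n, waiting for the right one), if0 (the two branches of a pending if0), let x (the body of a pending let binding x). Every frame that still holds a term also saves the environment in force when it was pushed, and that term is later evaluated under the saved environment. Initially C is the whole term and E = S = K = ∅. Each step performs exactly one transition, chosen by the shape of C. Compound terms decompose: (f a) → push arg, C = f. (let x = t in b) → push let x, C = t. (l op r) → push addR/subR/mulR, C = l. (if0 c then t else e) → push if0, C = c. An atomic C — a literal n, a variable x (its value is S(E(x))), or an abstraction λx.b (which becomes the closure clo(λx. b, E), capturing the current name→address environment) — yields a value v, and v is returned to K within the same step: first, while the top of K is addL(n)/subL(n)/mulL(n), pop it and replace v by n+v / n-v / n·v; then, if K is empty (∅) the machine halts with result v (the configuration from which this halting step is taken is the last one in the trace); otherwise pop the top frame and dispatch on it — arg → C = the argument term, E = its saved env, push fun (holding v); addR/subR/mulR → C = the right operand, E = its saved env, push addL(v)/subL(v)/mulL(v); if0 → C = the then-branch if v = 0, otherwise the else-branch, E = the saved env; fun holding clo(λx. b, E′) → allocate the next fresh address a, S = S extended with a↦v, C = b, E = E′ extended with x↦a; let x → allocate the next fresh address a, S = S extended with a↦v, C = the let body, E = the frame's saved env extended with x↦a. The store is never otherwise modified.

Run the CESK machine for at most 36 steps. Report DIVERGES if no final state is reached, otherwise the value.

Answer: 7

Execution trace:
t=0: [C=((if0 ((λp. ((λy. 3) p)) 4) then (2 - 6) else (1 + 6)) - ((5 + -3) - ((λv. ((λy. 2) v)) -3))) | E=∅ | S=∅ | K=∅]
t=1: [C=(if0 ((λp. ((λy. 3) p)) 4) then (2 - 6) else (1 + 6)) | E=∅ | S=∅ | K=[subR]]
t=2: [C=((λp. ((λy. 3) p)) 4) | E=∅ | S=∅ | K=[if0 :: subR]]
t=3: [C=(λp. ((λy. 3) p)) | E=∅ | S=∅ | K=[arg :: if0 :: subR]]
t=4: [C=4 | E=∅ | S=∅ | K=[fun :: if0 :: subR]]
t=5: [C=((λy. 3) p) | E={p↦0} | S={0↦4} | K=[if0 :: subR]]
t=6: [C=(λy. 3) | E={p↦0} | S={0↦4} | K=[arg :: if0 :: subR]]
t=7: [C=p | E={p↦0} | S={0↦4} | K=[fun :: if0 :: subR]]
t=8: [C=3 | E={y↦1, p↦0} | S={0↦4, 1↦4} | K=[if0 :: subR]]
t=9: [C=(1 + 6) | E=∅ | S={0↦4, 1↦4} | K=[subR]]
t=10: [C=1 | E=∅ | S={0↦4, 1↦4} | K=[addR :: subR]]
t=11: [C=6 | E=∅ | S={0↦4, 1↦4} | K=[addL(1) :: subR]]
t=12: [C=((5 + -3) - ((λv. ((λy. 2) v)) -3)) | E=∅ | S={0↦4, 1↦4} | K=[subL(7)]]
t=13: [C=(5 + -3) | E=∅ | S={0↦4, 1↦4} | K=[subR :: subL(7)]]
t=14: [C=5 | E=∅ | S={0↦4, 1↦4} | K=[addR :: subR :: subL(7)]]
t=15: [C=-3 | E=∅ | S={0↦4, 1↦4} | K=[addL(5) :: subR :: subL(7)]]
t=16: [C=((λv. ((λy. 2) v)) -3) | E=∅ | S={0↦4, 1↦4} | K=[subL(2) :: subL(7)]]
t=17: [C=(λv. ((λy. 2) v)) | E=∅ | S={0↦4, 1↦4} | K=[arg :: subL(2) :: subL(7)]]
t=18: [C=-3 | E=∅ | S={0↦4, 1↦4} | K=[fun :: subL(2) :: subL(7)]]
t=19: [C=((λy. 2) v) | E={v↦2} | S={0↦4, 1↦4, 2↦-3} | K=[subL(2) :: subL(7)]]
t=20: [C=(λy. 2) | E={v↦2} | S={0↦4, 1↦4, 2↦-3} | K=[arg :: subL(2) :: subL(7)]]
t=21: [C=v | E={v↦2} | S={0↦4, 1↦4, 2↦-3} | K=[fun :: subL(2) :: subL(7)]]
t=22: [C=2 | E={y↦3, v↦2} | S={0↦4, 1↦4, 2↦-3, 3↦-3} | K=[subL(2) :: subL(7)]]
→ final value 7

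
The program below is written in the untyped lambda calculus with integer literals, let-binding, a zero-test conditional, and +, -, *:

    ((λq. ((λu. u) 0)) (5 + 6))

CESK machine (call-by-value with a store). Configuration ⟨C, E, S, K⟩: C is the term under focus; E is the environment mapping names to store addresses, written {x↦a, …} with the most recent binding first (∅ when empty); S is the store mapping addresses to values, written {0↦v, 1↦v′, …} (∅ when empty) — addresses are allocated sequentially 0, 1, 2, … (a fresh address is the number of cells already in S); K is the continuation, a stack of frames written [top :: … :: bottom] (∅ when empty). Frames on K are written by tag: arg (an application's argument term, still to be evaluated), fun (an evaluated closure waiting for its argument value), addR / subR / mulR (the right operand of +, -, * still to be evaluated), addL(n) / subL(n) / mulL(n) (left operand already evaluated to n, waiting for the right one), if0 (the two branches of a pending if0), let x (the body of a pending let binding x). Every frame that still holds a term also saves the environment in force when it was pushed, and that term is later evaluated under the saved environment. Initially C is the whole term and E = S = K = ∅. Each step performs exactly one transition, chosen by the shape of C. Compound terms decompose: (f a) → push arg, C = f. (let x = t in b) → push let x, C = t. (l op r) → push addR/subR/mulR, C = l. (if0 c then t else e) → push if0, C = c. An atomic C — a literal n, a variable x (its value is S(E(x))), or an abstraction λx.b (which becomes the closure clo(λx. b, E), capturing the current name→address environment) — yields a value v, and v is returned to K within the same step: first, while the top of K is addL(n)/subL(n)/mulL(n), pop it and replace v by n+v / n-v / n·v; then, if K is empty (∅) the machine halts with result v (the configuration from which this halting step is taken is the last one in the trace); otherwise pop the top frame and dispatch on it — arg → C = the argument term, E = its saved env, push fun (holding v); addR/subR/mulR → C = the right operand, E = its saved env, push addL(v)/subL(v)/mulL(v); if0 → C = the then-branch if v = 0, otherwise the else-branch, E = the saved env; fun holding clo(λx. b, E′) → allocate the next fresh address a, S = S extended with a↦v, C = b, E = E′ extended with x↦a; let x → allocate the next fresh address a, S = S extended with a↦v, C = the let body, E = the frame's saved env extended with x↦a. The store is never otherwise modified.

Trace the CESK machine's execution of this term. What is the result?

[0] ⟨C=((λq. ((λu. u) 0)) (5 + 6)); E=∅; S=∅; K=∅⟩
[1] ⟨C=(λq. ((λu. u) 0)); E=∅; S=∅; K=[arg]⟩
[2] ⟨C=(5 + 6); E=∅; S=∅; K=[fun]⟩
[3] ⟨C=5; E=∅; S=∅; K=[addR :: fun]⟩
[4] ⟨C=6; E=∅; S=∅; K=[addL(5) :: fun]⟩
[5] ⟨C=((λu. u) 0); E={q↦0}; S={0↦11}; K=∅⟩
[6] ⟨C=(λu. u); E={q↦0}; S={0↦11}; K=[arg]⟩
[7] ⟨C=0; E={q↦0}; S={0↦11}; K=[fun]⟩
[8] ⟨C=u; E={u↦1, q↦0}; S={0↦11, 1↦0}; K=∅⟩
→ final value 0

Answer: 0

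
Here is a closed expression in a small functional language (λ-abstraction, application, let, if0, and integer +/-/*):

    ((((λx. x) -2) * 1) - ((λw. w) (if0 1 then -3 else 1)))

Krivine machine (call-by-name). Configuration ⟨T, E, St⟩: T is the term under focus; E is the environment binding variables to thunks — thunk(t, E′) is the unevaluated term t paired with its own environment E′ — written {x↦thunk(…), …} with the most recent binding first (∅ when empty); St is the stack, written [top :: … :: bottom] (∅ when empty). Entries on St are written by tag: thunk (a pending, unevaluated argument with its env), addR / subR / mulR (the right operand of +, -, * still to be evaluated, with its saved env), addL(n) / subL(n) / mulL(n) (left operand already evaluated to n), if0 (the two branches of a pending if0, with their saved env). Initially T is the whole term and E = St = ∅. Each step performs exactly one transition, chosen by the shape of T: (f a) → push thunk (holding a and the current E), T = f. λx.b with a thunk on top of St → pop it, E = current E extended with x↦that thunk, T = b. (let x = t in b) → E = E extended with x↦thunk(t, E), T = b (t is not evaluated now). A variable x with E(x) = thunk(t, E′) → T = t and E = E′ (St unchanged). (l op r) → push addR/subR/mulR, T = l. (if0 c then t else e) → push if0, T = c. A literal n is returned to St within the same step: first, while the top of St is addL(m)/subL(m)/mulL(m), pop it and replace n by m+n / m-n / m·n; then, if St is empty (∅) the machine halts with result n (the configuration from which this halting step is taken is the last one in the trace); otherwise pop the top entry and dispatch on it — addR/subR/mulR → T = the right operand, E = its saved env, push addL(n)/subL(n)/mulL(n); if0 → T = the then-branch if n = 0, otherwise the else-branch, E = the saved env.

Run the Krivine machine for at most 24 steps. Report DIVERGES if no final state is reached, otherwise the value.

Answer: -3

Derivation:
[0] <T=((((λx. x) -2) * 1) - ((λw. w) (if0 1 then -3 else 1))), E=∅, St=∅>
[1] <T=(((λx. x) -2) * 1), E=∅, St=[subR]>
[2] <T=((λx. x) -2), E=∅, St=[mulR :: subR]>
[3] <T=(λx. x), E=∅, St=[thunk :: mulR :: subR]>
[4] <T=x, E={x↦thunk(-2, ∅)}, St=[mulR :: subR]>
[5] <T=-2, E=∅, St=[mulR :: subR]>
[6] <T=1, E=∅, St=[mulL(-2) :: subR]>
[7] <T=((λw. w) (if0 1 then -3 else 1)), E=∅, St=[subL(-2)]>
[8] <T=(λw. w), E=∅, St=[thunk :: subL(-2)]>
[9] <T=w, E={w↦thunk((if0 1 then -3 else 1), ∅)}, St=[subL(-2)]>
[10] <T=(if0 1 then -3 else 1), E=∅, St=[subL(-2)]>
[11] <T=1, E=∅, St=[if0 :: subL(-2)]>
[12] <T=1, E=∅, St=[subL(-2)]>
→ final value -3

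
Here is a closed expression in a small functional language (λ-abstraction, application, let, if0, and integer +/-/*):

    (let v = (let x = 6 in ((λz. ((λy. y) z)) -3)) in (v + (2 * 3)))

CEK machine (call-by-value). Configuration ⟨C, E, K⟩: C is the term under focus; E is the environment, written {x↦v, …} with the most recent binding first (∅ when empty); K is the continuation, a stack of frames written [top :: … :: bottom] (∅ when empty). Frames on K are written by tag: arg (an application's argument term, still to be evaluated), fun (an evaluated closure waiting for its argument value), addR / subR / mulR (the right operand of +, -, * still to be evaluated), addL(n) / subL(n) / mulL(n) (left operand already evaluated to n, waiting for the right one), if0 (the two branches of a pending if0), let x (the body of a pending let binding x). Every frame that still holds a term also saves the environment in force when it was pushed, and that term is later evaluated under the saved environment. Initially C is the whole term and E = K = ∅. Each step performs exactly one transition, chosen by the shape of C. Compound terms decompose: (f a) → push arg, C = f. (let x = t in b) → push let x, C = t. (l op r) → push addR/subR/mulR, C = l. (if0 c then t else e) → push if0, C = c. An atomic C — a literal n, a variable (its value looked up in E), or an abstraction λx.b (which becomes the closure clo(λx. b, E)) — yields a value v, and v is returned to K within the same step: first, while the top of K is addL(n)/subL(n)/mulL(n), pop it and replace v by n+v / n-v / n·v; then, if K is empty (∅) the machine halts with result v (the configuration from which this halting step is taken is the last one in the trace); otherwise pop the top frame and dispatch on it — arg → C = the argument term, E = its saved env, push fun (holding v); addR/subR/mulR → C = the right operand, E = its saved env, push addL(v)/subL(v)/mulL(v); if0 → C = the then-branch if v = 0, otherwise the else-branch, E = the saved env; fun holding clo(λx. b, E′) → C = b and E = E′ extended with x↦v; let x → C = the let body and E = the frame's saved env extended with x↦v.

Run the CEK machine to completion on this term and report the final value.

Answer: 3

Machine steps:
[0] <C=(let v = (let x = 6 in ((λz. ((λy. y) z)) -3)) in (v + (2 * 3))), E=∅, K=∅>
[1] <C=(let x = 6 in ((λz. ((λy. y) z)) -3)), E=∅, K=[let v]>
[2] <C=6, E=∅, K=[let x :: let v]>
[3] <C=((λz. ((λy. y) z)) -3), E={x↦6}, K=[let v]>
[4] <C=(λz. ((λy. y) z)), E={x↦6}, K=[arg :: let v]>
[5] <C=-3, E={x↦6}, K=[fun :: let v]>
[6] <C=((λy. y) z), E={z↦-3, x↦6}, K=[let v]>
[7] <C=(λy. y), E={z↦-3, x↦6}, K=[arg :: let v]>
[8] <C=z, E={z↦-3, x↦6}, K=[fun :: let v]>
[9] <C=y, E={y↦-3, z↦-3, x↦6}, K=[let v]>
[10] <C=(v + (2 * 3)), E={v↦-3}, K=∅>
[11] <C=v, E={v↦-3}, K=[addR]>
[12] <C=(2 * 3), E={v↦-3}, K=[addL(-3)]>
[13] <C=2, E={v↦-3}, K=[mulR :: addL(-3)]>
[14] <C=3, E={v↦-3}, K=[mulL(2) :: addL(-3)]>
→ final value 3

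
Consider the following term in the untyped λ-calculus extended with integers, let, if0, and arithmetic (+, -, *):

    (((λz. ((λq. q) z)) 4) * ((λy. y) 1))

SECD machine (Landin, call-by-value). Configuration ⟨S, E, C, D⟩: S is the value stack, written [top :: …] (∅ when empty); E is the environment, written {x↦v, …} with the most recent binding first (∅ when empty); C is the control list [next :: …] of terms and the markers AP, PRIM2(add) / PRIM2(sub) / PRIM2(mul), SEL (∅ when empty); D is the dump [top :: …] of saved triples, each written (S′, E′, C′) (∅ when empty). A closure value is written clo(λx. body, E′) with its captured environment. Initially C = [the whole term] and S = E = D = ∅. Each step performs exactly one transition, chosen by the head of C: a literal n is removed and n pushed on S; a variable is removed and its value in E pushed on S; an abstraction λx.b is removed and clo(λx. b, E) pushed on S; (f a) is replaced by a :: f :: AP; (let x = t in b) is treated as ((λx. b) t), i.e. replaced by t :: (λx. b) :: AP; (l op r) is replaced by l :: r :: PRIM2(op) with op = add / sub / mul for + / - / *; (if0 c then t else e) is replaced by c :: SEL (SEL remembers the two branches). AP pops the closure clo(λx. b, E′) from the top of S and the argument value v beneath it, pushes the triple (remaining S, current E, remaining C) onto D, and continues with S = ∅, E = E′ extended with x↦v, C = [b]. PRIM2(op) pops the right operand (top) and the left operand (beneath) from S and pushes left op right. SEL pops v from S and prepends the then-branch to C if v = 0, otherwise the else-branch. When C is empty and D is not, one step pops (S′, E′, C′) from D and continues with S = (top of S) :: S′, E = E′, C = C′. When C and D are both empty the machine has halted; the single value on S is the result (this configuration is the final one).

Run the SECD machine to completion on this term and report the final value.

Answer: 4

Execution trace:
step 0: [S=∅ | E=∅ | C=[(((λz. ((λq. q) z)) 4) * ((λy. y) 1))] | D=∅]
step 1: [S=∅ | E=∅ | C=[((λz. ((λq. q) z)) 4) :: ((λy. y) 1) :: PRIM2(mul)] | D=∅]
step 2: [S=∅ | E=∅ | C=[4 :: (λz. ((λq. q) z)) :: AP :: ((λy. y) 1) :: PRIM2(mul)] | D=∅]
step 3: [S=[4] | E=∅ | C=[(λz. ((λq. q) z)) :: AP :: ((λy. y) 1) :: PRIM2(mul)] | D=∅]
step 4: [S=[clo(λz. ((λq. q) z), ∅) :: 4] | E=∅ | C=[AP :: ((λy. y) 1) :: PRIM2(mul)] | D=∅]
step 5: [S=∅ | E={z↦4} | C=[((λq. q) z)] | D=[(∅, ∅, [((λy. y) 1) :: PRIM2(mul)])]]
step 6: [S=∅ | E={z↦4} | C=[z :: (λq. q) :: AP] | D=[(∅, ∅, [((λy. y) 1) :: PRIM2(mul)])]]
step 7: [S=[4] | E={z↦4} | C=[(λq. q) :: AP] | D=[(∅, ∅, [((λy. y) 1) :: PRIM2(mul)])]]
step 8: [S=[clo(λq. q, {z↦4}) :: 4] | E={z↦4} | C=[AP] | D=[(∅, ∅, [((λy. y) 1) :: PRIM2(mul)])]]
step 9: [S=∅ | E={q↦4, z↦4} | C=[q] | D=[(∅, {z↦4}, ∅) :: (∅, ∅, [((λy. y) 1) :: PRIM2(mul)])]]
step 10: [S=[4] | E={q↦4, z↦4} | C=∅ | D=[(∅, {z↦4}, ∅) :: (∅, ∅, [((λy. y) 1) :: PRIM2(mul)])]]
step 11: [S=[4] | E={z↦4} | C=∅ | D=[(∅, ∅, [((λy. y) 1) :: PRIM2(mul)])]]
step 12: [S=[4] | E=∅ | C=[((λy. y) 1) :: PRIM2(mul)] | D=∅]
step 13: [S=[4] | E=∅ | C=[1 :: (λy. y) :: AP :: PRIM2(mul)] | D=∅]
step 14: [S=[1 :: 4] | E=∅ | C=[(λy. y) :: AP :: PRIM2(mul)] | D=∅]
step 15: [S=[clo(λy. y, ∅) :: 1 :: 4] | E=∅ | C=[AP :: PRIM2(mul)] | D=∅]
step 16: [S=∅ | E={y↦1} | C=[y] | D=[([4], ∅, [PRIM2(mul)])]]
step 17: [S=[1] | E={y↦1} | C=∅ | D=[([4], ∅, [PRIM2(mul)])]]
step 18: [S=[1 :: 4] | E=∅ | C=[PRIM2(mul)] | D=∅]
step 19: [S=[4] | E=∅ | C=∅ | D=∅]
→ final value 4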